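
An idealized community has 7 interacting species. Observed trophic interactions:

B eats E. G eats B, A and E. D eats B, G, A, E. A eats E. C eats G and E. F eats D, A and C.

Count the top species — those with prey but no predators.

Top species (has prey, but nothing eats it): F.
Count: 1.

1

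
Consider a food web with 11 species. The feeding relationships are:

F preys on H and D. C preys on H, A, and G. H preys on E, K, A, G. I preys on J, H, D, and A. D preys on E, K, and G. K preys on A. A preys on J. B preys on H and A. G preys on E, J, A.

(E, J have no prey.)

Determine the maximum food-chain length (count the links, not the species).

One longest chain: J → A → G → H → B.
It has 5 species and 4 links.

4 links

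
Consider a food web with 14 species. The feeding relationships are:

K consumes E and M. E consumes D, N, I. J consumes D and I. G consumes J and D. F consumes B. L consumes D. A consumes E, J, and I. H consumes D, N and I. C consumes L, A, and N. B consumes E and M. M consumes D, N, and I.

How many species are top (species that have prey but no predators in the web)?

5

Top species (has prey, but nothing eats it): H, G, K, C, F.
Count: 5.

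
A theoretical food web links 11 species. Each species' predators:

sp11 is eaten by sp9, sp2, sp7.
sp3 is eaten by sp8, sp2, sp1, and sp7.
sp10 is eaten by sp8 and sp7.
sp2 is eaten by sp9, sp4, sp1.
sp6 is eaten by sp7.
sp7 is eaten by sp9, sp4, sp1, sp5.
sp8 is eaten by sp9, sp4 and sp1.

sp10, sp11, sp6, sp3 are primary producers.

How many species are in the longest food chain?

One longest chain: sp10 → sp7 → sp5.
It has 3 species and 2 links.

3 species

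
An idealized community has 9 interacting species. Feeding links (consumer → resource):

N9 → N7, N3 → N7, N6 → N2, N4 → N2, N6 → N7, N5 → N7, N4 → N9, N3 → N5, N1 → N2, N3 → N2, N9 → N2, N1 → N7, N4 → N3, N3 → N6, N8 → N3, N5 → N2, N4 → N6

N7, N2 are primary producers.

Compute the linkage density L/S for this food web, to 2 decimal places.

L/S = 1.89

There are L = 17 links among S = 9 species.
L/S = 17/9 = 1.8889 ≈ 1.89.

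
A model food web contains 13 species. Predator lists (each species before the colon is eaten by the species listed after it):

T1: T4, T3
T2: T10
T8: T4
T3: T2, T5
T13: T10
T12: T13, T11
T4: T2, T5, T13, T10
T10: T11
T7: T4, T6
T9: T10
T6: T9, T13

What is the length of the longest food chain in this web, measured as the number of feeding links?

One longest chain: T7 → T6 → T9 → T10 → T11.
It has 5 species and 4 links.

4 links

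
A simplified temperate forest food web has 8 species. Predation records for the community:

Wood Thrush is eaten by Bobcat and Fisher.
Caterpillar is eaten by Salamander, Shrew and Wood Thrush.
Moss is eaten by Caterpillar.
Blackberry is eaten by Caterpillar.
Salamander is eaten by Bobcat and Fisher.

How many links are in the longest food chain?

One longest chain: Blackberry → Caterpillar → Wood Thrush → Fisher.
It has 4 species and 3 links.

3 links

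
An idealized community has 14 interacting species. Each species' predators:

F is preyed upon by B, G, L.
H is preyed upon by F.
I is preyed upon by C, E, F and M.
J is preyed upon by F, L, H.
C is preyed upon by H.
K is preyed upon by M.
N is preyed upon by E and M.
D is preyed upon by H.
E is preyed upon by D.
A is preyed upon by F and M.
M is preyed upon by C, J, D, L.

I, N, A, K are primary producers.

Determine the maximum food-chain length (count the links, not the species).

5 links

One longest chain: I → E → D → H → F → L.
It has 6 species and 5 links.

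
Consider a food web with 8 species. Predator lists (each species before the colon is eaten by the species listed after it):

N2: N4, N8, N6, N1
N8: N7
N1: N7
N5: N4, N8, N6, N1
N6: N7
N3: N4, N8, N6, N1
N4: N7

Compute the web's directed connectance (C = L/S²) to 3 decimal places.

The web has S = 8 species and L = 16 feeding links.
C = L / S² = 16 / 64 = 0.2500 ≈ 0.250.

C = 0.250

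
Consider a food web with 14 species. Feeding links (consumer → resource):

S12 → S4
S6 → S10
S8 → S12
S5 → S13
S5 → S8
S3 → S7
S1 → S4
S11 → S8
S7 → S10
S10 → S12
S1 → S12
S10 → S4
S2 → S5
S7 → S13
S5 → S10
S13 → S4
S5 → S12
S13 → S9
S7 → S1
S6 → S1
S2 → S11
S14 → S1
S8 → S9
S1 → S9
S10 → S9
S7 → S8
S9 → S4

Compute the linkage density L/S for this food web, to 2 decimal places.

There are L = 27 links among S = 14 species.
L/S = 27/14 = 1.9286 ≈ 1.93.

L/S = 1.93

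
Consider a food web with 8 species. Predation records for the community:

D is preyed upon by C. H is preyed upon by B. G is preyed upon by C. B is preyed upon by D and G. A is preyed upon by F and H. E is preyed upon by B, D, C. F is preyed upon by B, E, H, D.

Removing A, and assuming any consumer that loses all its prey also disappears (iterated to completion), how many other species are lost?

Remove A.
Round 1: F (all prey gone) → extinct.
Round 2: H (all prey gone), E (all prey gone) → extinct.
Round 3: B (all prey gone) → extinct.
Round 4: D (all prey gone), G (all prey gone) → extinct.
Round 5: C (all prey gone) → extinct.
No further losses. Total secondary extinctions: 7.

7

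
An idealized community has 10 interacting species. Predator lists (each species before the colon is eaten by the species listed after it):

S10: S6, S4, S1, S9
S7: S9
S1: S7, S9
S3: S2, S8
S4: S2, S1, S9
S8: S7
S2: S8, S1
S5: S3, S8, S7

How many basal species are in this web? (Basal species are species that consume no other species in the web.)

2

Basal species (no prey listed): S5, S10.
Count: 2.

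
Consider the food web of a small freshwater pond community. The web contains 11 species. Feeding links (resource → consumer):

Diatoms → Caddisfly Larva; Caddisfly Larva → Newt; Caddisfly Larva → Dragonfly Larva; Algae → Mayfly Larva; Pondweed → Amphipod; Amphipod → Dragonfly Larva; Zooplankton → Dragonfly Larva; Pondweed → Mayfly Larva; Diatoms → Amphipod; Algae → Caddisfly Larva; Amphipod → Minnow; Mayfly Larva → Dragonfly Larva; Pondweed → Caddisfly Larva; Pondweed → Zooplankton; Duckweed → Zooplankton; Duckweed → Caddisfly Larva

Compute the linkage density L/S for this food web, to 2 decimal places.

There are L = 16 links among S = 11 species.
L/S = 16/11 = 1.4545 ≈ 1.45.

L/S = 1.45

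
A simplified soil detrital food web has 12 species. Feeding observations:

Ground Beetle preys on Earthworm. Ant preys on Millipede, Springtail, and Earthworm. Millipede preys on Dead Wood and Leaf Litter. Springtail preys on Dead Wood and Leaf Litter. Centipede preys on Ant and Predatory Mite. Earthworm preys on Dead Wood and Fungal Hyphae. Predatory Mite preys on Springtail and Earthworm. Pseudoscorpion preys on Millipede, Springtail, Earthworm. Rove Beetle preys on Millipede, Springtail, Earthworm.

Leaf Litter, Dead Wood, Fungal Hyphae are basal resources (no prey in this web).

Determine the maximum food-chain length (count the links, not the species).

One longest chain: Dead Wood → Earthworm → Ant → Centipede.
It has 4 species and 3 links.

3 links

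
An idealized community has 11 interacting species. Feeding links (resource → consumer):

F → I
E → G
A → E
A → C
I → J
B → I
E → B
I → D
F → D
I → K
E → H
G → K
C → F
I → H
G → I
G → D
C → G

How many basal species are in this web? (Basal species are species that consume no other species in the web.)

1

Basal species (no prey listed): A.
Count: 1.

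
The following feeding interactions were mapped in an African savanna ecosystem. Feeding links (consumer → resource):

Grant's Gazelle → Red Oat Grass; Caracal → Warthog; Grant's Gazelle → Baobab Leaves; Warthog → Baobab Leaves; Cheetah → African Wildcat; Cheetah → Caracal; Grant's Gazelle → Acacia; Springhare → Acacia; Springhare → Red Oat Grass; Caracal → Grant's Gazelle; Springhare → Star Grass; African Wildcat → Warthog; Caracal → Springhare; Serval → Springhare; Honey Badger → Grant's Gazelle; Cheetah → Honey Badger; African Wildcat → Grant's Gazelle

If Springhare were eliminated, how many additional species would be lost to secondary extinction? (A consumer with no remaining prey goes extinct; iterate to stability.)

Remove Springhare.
Round 1: Serval (all prey gone) → extinct.
No further losses. Total secondary extinctions: 1.

1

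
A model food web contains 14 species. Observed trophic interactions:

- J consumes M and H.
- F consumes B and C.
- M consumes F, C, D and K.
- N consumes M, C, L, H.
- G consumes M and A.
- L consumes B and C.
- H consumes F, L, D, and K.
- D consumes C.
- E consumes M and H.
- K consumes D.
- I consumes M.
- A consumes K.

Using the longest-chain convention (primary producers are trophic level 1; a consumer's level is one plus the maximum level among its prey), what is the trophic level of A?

C is a producer → level 1.
D eats C → level 2.
K eats D → level 3.
A eats K → level 4.

Trophic level 4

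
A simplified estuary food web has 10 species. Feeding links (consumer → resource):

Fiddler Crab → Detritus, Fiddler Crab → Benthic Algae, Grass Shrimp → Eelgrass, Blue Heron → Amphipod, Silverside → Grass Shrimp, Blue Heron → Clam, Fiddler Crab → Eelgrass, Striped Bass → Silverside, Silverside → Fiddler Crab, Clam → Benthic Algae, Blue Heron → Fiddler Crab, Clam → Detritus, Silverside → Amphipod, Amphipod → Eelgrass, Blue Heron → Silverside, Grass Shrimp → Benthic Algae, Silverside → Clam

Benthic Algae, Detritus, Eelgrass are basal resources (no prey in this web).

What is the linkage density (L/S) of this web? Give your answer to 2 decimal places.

There are L = 17 links among S = 10 species.
L/S = 17/10 = 1.7000 ≈ 1.70.

L/S = 1.70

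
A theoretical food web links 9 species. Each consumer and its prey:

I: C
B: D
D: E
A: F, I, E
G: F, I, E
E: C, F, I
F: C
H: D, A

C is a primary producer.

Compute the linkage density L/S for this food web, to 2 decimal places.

L/S = 1.67

There are L = 15 links among S = 9 species.
L/S = 15/9 = 1.6667 ≈ 1.67.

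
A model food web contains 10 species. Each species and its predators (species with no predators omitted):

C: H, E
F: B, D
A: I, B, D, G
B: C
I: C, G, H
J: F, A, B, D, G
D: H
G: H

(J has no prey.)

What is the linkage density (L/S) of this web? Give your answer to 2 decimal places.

L/S = 1.90

There are L = 19 links among S = 10 species.
L/S = 19/10 = 1.9000 ≈ 1.90.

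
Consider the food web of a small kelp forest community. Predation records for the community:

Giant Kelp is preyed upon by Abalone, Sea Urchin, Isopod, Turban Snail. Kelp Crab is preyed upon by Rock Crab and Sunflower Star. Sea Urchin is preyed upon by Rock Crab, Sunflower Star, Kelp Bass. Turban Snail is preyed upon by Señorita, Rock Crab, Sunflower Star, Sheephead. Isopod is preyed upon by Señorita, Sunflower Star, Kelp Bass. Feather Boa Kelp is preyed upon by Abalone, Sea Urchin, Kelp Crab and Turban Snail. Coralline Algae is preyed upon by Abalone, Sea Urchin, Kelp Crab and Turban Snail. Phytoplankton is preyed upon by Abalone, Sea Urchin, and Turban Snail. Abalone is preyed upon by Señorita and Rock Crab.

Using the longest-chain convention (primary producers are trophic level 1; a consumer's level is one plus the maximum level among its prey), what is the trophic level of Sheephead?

Trophic level 3

Coralline Algae is a producer → level 1.
Turban Snail eats Coralline Algae (level 1); other prey at levels: Giant Kelp 1, Feather Boa Kelp 1, Phytoplankton 1 → level 2.
Sheephead eats Turban Snail → level 3.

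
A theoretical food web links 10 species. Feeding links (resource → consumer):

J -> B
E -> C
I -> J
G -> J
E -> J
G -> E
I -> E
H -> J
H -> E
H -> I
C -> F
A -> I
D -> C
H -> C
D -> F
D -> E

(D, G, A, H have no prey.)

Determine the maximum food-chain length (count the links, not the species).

4 links

One longest chain: A → I → E → J → B.
It has 5 species and 4 links.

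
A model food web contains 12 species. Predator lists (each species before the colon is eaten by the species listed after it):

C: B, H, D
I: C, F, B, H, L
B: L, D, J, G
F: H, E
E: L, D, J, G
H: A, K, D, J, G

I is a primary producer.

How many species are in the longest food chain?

One longest chain: I → C → B → L.
It has 4 species and 3 links.

4 species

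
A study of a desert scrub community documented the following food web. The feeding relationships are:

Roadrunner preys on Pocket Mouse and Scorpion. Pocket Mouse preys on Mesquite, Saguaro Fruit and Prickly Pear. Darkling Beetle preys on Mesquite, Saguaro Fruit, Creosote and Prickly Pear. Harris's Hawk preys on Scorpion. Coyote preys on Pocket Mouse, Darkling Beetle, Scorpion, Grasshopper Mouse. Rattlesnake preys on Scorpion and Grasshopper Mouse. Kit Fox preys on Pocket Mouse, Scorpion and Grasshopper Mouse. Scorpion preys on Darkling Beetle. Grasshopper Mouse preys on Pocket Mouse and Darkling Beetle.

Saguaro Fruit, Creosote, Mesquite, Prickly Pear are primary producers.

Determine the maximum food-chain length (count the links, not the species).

One longest chain: Saguaro Fruit → Darkling Beetle → Scorpion → Kit Fox.
It has 4 species and 3 links.

3 links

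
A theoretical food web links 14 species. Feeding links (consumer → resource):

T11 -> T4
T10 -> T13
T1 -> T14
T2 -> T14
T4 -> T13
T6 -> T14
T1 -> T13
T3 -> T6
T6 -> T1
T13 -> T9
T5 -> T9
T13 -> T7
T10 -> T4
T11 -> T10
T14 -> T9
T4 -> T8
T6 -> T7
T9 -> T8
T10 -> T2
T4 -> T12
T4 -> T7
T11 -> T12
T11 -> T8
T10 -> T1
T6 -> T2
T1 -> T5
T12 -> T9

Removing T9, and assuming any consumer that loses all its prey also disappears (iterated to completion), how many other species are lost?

4

Remove T9.
Round 1: T12 (all prey gone), T14 (all prey gone), T5 (all prey gone) → extinct.
Round 2: T2 (all prey gone) → extinct.
No further losses. Total secondary extinctions: 4.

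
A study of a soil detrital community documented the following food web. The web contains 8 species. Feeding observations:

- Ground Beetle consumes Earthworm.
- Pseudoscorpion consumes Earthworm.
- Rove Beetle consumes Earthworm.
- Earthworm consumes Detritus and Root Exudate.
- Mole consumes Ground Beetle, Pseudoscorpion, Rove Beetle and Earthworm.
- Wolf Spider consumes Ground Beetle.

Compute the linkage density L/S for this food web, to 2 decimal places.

L/S = 1.25

There are L = 10 links among S = 8 species.
L/S = 10/8 = 1.2500 ≈ 1.25.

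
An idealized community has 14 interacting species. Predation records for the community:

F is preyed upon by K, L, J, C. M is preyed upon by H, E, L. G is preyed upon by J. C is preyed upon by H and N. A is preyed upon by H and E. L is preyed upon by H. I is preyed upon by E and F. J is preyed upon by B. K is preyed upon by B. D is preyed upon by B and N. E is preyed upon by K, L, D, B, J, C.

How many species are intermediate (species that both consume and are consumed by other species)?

Intermediate species (has both prey and predators): E, F, K, J, L, D, C.
Count: 7.

7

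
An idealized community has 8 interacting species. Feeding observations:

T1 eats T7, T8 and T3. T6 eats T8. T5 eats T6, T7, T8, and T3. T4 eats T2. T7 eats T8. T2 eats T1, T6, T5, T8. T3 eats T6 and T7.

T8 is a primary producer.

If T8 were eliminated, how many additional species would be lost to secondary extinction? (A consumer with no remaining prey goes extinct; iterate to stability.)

7

Remove T8.
Round 1: T7 (all prey gone), T6 (all prey gone) → extinct.
Round 2: T3 (all prey gone) → extinct.
Round 3: T5 (all prey gone), T1 (all prey gone) → extinct.
Round 4: T2 (all prey gone) → extinct.
Round 5: T4 (all prey gone) → extinct.
No further losses. Total secondary extinctions: 7.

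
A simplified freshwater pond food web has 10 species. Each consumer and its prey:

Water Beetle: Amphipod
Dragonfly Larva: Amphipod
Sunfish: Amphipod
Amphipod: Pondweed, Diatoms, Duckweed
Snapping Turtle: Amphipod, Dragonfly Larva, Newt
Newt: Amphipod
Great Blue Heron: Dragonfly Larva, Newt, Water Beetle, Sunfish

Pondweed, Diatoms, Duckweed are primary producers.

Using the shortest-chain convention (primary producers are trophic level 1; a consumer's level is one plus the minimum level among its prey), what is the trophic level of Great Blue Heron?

Trophic level 4

Pondweed is a producer → level 1.
Amphipod eats Pondweed → level 2.
Dragonfly Larva eats Amphipod → level 3.
Great Blue Heron eats Dragonfly Larva → level 4.
No prey of Great Blue Heron is below level 3, so 4 is the minimum.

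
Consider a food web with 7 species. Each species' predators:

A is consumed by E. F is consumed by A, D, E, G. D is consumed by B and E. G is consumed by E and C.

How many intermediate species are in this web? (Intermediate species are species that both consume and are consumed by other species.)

3

Intermediate species (has both prey and predators): G, A, D.
Count: 3.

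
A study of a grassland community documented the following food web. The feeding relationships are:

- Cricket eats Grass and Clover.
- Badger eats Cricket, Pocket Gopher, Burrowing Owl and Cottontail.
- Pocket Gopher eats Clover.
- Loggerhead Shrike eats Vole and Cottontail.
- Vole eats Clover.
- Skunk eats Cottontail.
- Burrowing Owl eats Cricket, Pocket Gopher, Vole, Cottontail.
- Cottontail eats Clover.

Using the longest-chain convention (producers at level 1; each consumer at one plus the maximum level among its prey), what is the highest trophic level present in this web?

Producers (level 1): Clover, Grass.
Clover → Cricket → Burrowing Owl → Badger gives Badger level 4.
No species has a prey at level 4, so no species reaches level 5.

4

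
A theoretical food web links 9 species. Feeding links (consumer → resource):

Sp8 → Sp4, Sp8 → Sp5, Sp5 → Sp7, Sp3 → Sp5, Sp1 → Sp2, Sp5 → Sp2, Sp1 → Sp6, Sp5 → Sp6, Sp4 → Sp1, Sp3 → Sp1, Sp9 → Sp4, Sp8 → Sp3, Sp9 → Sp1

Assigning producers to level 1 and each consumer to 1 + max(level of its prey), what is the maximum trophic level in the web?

Producers (level 1): Sp7, Sp2, Sp6.
Sp2 → Sp1 → Sp4 → Sp9 gives Sp9 level 4.
No species has a prey at level 4, so no species reaches level 5.

4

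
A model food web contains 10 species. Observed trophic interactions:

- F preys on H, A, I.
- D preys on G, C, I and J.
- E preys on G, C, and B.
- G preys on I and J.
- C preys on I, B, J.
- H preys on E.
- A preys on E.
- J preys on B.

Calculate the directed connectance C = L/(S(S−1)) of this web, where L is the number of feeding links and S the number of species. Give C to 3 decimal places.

C = 0.200

The web has S = 10 species and L = 18 feeding links.
C = L / (S(S−1)) = 18 / 90 = 0.2000 ≈ 0.200.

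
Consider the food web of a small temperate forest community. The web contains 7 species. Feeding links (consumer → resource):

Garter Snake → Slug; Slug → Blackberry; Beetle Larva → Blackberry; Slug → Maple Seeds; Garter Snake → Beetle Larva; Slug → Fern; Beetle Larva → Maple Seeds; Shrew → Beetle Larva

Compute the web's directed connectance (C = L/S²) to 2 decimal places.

The web has S = 7 species and L = 8 feeding links.
C = L / S² = 8 / 49 = 0.1633 ≈ 0.16.

C = 0.16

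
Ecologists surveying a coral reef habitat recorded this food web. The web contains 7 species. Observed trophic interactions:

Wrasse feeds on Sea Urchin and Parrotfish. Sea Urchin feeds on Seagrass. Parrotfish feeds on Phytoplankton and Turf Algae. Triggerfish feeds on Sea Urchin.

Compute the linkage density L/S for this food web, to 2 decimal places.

L/S = 0.86

There are L = 6 links among S = 7 species.
L/S = 6/7 = 0.8571 ≈ 0.86.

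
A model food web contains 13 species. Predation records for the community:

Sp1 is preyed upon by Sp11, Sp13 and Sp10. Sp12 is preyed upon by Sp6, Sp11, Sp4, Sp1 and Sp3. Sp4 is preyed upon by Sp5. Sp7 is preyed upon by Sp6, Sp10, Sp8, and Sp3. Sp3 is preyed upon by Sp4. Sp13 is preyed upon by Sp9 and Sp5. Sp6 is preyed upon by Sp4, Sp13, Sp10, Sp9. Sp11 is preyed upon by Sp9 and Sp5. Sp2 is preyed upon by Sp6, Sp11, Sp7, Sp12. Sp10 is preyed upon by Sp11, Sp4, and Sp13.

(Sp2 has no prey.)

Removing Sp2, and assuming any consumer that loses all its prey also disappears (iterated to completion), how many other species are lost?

12

Remove Sp2.
Round 1: Sp12 (all prey gone), Sp7 (all prey gone) → extinct.
Round 2: Sp3 (all prey gone), Sp6 (all prey gone), Sp8 (all prey gone), Sp1 (all prey gone) → extinct.
Round 3: Sp10 (all prey gone) → extinct.
Round 4: Sp4 (all prey gone), Sp13 (all prey gone), Sp11 (all prey gone) → extinct.
Round 5: Sp9 (all prey gone), Sp5 (all prey gone) → extinct.
No further losses. Total secondary extinctions: 12.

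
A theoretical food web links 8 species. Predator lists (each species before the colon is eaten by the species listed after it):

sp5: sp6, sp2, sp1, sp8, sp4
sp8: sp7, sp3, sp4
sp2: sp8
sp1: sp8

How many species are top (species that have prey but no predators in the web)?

4

Top species (has prey, but nothing eats it): sp6, sp7, sp3, sp4.
Count: 4.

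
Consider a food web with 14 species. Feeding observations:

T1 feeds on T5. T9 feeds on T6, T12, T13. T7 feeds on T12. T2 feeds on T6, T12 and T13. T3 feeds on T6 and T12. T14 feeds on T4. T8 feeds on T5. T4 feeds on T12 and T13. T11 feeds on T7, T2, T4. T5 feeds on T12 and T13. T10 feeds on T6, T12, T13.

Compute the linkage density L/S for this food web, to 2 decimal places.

There are L = 22 links among S = 14 species.
L/S = 22/14 = 1.5714 ≈ 1.57.

L/S = 1.57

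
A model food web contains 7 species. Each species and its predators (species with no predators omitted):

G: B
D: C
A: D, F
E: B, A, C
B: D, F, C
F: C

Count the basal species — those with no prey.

2

Basal species (no prey listed): E, G.
Count: 2.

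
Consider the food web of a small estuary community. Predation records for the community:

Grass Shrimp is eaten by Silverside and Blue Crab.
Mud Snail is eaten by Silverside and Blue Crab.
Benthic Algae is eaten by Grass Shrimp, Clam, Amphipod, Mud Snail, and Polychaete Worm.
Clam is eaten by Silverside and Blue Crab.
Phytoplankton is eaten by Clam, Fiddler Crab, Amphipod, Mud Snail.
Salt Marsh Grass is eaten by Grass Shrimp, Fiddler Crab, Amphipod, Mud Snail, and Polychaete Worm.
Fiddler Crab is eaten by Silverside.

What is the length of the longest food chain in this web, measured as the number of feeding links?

One longest chain: Benthic Algae → Clam → Silverside.
It has 3 species and 2 links.

2 links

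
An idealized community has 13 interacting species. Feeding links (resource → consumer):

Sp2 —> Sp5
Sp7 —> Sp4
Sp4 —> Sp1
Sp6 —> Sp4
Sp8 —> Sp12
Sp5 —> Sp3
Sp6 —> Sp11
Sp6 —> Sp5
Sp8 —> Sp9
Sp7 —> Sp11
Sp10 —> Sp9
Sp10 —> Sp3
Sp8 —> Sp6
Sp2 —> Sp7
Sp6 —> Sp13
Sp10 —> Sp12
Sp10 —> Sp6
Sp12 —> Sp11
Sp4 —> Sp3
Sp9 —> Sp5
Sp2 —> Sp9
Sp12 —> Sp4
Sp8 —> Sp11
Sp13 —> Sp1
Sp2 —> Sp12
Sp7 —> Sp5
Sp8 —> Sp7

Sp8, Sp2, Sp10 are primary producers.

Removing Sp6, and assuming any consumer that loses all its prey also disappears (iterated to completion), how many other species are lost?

Remove Sp6.
Round 1: Sp13 (all prey gone) → extinct.
No further losses. Total secondary extinctions: 1.

1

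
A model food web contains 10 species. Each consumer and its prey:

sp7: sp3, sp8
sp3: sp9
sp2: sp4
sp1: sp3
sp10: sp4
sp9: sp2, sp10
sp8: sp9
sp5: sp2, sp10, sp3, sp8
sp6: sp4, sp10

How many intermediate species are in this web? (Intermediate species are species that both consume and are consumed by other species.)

5

Intermediate species (has both prey and predators): sp2, sp10, sp9, sp3, sp8.
Count: 5.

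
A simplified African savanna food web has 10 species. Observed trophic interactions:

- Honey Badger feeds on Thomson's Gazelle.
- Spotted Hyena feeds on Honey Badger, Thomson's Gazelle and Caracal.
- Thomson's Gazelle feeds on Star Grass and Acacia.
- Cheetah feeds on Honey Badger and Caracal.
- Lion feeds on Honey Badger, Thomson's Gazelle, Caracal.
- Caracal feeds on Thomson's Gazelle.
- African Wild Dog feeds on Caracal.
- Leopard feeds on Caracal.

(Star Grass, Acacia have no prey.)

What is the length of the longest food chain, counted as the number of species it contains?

4 species

One longest chain: Star Grass → Thomson's Gazelle → Honey Badger → Spotted Hyena.
It has 4 species and 3 links.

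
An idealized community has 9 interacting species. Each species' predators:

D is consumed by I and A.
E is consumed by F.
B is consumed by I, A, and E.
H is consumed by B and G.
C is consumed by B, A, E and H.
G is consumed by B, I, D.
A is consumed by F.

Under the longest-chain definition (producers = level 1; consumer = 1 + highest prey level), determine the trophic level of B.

Trophic level 4

C is a producer → level 1.
H eats C → level 2.
G eats H → level 3.
B eats G (level 3); other prey at levels: C 1, H 2 → level 4.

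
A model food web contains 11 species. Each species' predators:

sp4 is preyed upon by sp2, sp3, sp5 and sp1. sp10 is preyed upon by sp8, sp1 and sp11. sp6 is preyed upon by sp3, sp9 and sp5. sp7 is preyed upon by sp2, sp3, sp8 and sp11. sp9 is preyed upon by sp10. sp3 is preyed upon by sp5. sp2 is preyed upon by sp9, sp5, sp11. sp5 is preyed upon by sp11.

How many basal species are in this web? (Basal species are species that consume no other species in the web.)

3

Basal species (no prey listed): sp7, sp6, sp4.
Count: 3.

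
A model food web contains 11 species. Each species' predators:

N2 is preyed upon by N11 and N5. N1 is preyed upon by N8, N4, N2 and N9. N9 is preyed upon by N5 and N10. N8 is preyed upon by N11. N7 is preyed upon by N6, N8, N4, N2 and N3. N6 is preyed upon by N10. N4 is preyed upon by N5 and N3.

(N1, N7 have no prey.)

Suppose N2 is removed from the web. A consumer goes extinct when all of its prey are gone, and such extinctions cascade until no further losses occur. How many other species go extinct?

0

Remove N2.
Every predator of it retains at least one other prey: N5 still has N4, N9; N11 still has N8.
No consumer loses all prey, so no secondary extinctions occur.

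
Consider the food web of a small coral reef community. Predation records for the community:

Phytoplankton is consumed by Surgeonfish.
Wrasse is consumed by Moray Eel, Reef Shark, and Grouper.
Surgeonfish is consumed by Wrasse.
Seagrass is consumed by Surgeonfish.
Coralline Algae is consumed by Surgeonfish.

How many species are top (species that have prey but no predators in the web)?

Top species (has prey, but nothing eats it): Grouper, Moray Eel, Reef Shark.
Count: 3.

3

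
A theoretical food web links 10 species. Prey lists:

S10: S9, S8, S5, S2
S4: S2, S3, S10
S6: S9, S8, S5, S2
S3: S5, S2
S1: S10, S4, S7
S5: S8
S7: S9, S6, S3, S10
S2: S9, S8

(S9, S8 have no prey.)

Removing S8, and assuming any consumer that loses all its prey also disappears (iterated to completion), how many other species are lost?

Remove S8.
Round 1: S5 (all prey gone) → extinct.
No further losses. Total secondary extinctions: 1.

1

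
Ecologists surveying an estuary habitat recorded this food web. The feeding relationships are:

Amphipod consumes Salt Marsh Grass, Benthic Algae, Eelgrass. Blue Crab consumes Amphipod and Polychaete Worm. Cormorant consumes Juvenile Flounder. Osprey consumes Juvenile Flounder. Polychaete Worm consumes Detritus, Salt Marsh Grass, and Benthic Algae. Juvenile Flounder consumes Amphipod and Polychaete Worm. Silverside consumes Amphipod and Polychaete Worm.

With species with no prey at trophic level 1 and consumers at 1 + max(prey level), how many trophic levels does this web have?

4

Basal resources (level 1): Detritus, Benthic Algae, Salt Marsh Grass, Eelgrass.
Benthic Algae → Amphipod → Juvenile Flounder → Osprey gives Osprey level 4.
No species has a prey at level 4, so no species reaches level 5.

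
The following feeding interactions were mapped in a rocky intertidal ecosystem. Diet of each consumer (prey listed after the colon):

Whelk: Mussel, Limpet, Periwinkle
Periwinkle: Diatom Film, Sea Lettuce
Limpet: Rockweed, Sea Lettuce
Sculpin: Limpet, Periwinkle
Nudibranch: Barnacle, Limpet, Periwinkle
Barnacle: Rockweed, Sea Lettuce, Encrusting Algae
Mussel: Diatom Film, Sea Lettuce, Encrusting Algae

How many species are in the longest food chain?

One longest chain: Rockweed → Limpet → Sculpin.
It has 3 species and 2 links.

3 species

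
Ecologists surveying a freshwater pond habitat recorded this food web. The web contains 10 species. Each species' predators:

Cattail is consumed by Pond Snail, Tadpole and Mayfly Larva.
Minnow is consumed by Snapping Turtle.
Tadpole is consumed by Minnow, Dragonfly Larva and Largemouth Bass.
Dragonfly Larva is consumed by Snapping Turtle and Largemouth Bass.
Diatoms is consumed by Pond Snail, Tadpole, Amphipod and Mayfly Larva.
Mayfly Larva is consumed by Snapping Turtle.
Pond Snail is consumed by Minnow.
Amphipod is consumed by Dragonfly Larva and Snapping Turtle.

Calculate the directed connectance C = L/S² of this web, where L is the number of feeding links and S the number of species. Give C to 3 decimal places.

C = 0.170

The web has S = 10 species and L = 17 feeding links.
C = L / S² = 17 / 100 = 0.1700 ≈ 0.170.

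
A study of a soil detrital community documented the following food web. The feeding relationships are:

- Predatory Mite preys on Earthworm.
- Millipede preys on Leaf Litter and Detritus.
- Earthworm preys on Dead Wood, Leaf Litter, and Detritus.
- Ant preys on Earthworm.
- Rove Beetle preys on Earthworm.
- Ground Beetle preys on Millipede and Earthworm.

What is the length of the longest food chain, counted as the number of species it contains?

One longest chain: Leaf Litter → Earthworm → Ground Beetle.
It has 3 species and 2 links.

3 species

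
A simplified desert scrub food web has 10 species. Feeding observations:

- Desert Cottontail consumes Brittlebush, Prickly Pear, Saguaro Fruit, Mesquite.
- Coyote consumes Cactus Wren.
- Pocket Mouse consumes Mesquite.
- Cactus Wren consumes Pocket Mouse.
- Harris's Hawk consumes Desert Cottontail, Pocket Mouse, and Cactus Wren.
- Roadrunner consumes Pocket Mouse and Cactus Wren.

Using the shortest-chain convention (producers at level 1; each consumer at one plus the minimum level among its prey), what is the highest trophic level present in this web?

4

Producers (level 1): Prickly Pear, Saguaro Fruit, Brittlebush, Mesquite.
Following each consumer down to its lowest-level prey: Mesquite → Pocket Mouse → Cactus Wren → Coyote (levels 1 through 4).
All prey of Coyote (Cactus Wren 3) are at level 3 or above, so Coyote is at level 1 + 3 = 4.
Every consumer has at least one prey at level 3 or below, so none exceeds level 4.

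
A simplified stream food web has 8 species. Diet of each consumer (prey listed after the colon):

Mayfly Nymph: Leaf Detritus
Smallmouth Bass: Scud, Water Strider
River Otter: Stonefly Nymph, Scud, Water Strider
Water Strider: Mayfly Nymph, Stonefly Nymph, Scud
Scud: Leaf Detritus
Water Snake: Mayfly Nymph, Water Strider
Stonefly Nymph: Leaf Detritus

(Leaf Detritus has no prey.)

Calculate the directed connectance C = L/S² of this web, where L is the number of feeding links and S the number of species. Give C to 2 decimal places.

The web has S = 8 species and L = 13 feeding links.
C = L / S² = 13 / 64 = 0.2031 ≈ 0.20.

C = 0.20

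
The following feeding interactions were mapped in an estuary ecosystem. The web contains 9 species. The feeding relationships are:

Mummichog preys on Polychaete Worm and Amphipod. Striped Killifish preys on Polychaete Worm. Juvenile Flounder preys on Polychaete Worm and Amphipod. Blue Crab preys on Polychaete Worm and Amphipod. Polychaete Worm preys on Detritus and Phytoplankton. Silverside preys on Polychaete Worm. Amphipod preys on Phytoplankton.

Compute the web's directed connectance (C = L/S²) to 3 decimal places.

C = 0.136

The web has S = 9 species and L = 11 feeding links.
C = L / S² = 11 / 81 = 0.1358 ≈ 0.136.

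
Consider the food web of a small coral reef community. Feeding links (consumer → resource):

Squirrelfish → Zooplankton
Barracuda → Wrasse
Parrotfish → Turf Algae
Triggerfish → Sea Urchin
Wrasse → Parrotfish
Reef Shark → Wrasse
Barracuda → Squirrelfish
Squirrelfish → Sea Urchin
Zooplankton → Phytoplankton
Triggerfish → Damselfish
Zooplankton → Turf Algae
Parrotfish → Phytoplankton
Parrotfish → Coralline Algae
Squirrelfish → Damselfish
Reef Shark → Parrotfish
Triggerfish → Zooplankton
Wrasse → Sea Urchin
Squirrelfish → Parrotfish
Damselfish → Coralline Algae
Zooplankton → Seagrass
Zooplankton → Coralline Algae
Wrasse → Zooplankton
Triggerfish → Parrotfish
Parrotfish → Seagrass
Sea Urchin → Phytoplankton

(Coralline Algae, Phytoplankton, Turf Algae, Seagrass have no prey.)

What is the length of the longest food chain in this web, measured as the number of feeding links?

3 links

One longest chain: Phytoplankton → Sea Urchin → Squirrelfish → Barracuda.
It has 4 species and 3 links.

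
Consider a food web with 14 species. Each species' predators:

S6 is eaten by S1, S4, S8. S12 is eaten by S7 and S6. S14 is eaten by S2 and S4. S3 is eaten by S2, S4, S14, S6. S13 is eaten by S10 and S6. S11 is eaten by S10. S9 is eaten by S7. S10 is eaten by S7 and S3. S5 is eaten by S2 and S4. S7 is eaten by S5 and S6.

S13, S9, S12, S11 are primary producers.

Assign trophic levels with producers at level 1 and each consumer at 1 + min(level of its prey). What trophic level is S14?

S13 is a producer → level 1.
S10 eats S13 → level 2.
S3 eats S10 → level 3.
S14 eats S3 → level 4.
No prey of S14 is below level 3, so 4 is the minimum.

Trophic level 4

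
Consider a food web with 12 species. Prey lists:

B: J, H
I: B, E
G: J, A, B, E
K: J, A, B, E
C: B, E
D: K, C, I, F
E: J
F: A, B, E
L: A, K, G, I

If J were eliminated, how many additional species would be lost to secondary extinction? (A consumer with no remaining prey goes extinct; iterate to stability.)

1

Remove J.
Round 1: E (all prey gone) → extinct.
No further losses. Total secondary extinctions: 1.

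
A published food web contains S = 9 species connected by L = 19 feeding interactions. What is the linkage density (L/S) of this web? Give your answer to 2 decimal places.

L/S = 2.11

There are L = 19 links among S = 9 species.
L/S = 19/9 = 2.1111 ≈ 2.11.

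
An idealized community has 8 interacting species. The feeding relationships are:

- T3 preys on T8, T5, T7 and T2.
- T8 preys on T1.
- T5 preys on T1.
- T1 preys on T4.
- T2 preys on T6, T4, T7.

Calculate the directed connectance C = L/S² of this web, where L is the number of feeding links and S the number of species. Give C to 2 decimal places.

C = 0.16

The web has S = 8 species and L = 10 feeding links.
C = L / S² = 10 / 64 = 0.1562 ≈ 0.16.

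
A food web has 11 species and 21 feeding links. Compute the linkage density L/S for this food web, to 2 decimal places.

There are L = 21 links among S = 11 species.
L/S = 21/11 = 1.9091 ≈ 1.91.

L/S = 1.91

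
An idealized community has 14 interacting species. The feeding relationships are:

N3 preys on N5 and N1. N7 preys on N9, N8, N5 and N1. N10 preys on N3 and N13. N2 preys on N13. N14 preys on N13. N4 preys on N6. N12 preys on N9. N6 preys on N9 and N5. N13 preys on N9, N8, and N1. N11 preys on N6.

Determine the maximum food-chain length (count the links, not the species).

2 links

One longest chain: N9 → N6 → N4.
It has 3 species and 2 links.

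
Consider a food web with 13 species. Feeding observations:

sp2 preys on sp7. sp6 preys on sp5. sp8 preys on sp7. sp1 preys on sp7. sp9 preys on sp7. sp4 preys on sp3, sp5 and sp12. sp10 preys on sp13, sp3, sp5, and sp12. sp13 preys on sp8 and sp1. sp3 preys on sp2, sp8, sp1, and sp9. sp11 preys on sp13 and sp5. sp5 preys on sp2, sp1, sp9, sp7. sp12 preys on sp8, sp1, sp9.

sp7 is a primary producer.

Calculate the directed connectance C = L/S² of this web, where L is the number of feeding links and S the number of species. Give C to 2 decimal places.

The web has S = 13 species and L = 27 feeding links.
C = L / S² = 27 / 169 = 0.1598 ≈ 0.16.

C = 0.16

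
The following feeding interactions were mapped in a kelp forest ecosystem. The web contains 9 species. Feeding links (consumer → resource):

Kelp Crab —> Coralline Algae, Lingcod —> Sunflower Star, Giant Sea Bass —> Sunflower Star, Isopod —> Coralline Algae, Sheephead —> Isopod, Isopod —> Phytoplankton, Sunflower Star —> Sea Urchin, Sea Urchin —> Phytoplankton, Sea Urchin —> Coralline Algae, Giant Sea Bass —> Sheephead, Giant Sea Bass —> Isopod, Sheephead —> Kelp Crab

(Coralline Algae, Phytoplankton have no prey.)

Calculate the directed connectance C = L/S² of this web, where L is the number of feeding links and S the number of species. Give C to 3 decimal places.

The web has S = 9 species and L = 12 feeding links.
C = L / S² = 12 / 81 = 0.1481 ≈ 0.148.

C = 0.148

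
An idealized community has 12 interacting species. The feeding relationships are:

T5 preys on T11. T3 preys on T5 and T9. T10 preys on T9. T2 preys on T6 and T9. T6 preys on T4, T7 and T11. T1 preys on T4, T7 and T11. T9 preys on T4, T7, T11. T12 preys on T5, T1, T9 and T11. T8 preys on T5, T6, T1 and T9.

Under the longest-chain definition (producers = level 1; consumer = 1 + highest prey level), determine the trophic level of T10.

T11 is a producer → level 1.
T9 eats T11 (level 1); other prey at levels: T4 1, T7 1 → level 2.
T10 eats T9 → level 3.

Trophic level 3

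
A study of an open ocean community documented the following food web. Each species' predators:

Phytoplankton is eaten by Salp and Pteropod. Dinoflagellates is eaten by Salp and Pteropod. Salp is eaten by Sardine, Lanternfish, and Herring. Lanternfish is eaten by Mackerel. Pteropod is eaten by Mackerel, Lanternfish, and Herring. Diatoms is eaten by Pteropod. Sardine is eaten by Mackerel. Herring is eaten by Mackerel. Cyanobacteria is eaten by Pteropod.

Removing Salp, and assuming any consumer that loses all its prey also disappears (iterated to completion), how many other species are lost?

1

Remove Salp.
Round 1: Sardine (all prey gone) → extinct.
No further losses. Total secondary extinctions: 1.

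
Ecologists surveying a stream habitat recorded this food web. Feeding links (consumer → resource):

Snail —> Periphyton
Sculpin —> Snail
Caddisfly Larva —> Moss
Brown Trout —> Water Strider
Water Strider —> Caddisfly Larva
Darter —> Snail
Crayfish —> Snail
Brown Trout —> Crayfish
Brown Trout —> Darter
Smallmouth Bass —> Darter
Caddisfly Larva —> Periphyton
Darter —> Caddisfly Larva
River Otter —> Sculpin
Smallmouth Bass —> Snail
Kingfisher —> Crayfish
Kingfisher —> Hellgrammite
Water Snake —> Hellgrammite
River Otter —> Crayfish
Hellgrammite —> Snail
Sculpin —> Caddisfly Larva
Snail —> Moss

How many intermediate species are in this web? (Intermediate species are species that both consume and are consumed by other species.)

Intermediate species (has both prey and predators): Caddisfly Larva, Snail, Water Strider, Sculpin, Hellgrammite, Darter, Crayfish.
Count: 7.

7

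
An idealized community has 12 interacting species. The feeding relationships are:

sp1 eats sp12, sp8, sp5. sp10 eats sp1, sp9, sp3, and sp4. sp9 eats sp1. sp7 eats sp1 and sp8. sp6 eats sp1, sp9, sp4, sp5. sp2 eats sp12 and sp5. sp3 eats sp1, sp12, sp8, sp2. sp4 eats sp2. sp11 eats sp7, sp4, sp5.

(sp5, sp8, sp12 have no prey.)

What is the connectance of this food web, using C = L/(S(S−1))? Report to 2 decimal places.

The web has S = 12 species and L = 24 feeding links.
C = L / (S(S−1)) = 24 / 132 = 0.1818 ≈ 0.18.

C = 0.18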